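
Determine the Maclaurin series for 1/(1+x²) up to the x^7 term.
-x^6 + x^4 - x^2 + 1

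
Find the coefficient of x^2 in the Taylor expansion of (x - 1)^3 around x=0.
Expand to order 2: (x - 1)^3 = -3·x^2 + 3·x - 1 + O(x^3).
The coefficient of x^2 is -3.

Final answer: -3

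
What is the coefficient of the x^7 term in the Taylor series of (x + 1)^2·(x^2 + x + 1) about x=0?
Expand to order 7: (x + 1)^2·(x^2 + x + 1) = x^4 + 3·x^3 + 4·x^2 + 3·x + 1 + O(x^8).
The coefficient of x^7 is 0.

Final answer: 0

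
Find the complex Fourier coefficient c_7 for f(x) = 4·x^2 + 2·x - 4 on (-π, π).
Compute the real Fourier coefficients first: a_7 = -16/49, b_7 = 4/7.
Then c_7 = (a_7 − i·b_7)/2 = -8/49 - 2·i/7.

Final answer: -8/49 - 2·i/7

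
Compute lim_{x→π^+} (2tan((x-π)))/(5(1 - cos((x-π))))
Both numerator and denominator → 0 as x → π^+; this is a 0/0 indeterminate form.
Expand each to leading order near x = π: numerator ~ 2·(x - π), denominator ~ 5·(x - π)^2/2.
The limit of the ratio is ∞.

Final answer: ∞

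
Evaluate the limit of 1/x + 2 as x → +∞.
Evaluate the dominant behaviour as x → +∞; each term tends to a finite value or vanishes.
Limit = 2.

Final answer: 2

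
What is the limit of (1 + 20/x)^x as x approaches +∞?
As x → +∞: this is the defining limit (1 + 20/x)^x → e^20.
Limit = e^(20).

Final answer: e^(20)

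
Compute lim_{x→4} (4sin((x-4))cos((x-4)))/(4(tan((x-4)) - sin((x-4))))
Both numerator and denominator → 0 as x → 4; this is a 0/0 indeterminate form.
Expand each to leading order near x = 4: numerator ~ 4·(x - 4), denominator ~ 2·(x - 4)^3.
The limit of the ratio is ∞.

Final answer: ∞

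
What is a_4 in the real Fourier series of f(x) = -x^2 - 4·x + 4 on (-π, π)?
a_4 = (1/π) ∫_{-π}^{π} f(x)·cos(4x) dx.
Evaluate the integral (use parity and integration by parts as needed): a_4 = -1/4.

Final answer: -1/4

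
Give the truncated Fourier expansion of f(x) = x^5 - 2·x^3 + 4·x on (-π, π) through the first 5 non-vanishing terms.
(-44·π^2 + 2·π^4 + 272)·sin(x) + (-π^4 - 29/2 + 7·π^2)·sin(2·x) + (-76·π^2/27 + 368/81 + 2·π^4/3)·sin(3·x) + (-π^4/2 - 167/64 + 13·π^2/8)·sin(4·x) + (-28·π^2/25 + 1168/625 + 2·π^4/5)·sin(5·x)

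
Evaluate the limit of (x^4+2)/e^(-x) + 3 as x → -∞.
The quotient is an ∞/∞ indeterminate form as x → -∞.
Compare growth rates of the dominant terms (exponentials ≫ polynomials ≫ logarithms), or apply L'Hôpital's rule; the quotient → 0.
Adding the constant: 0 + 3 = 3. Limit = 3.

Final answer: 3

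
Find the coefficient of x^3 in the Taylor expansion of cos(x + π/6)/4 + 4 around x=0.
Expand to order 3: cos(x + π/6)/4 + 4 = x^3/48 - √(3)·x^2/16 - x/8 + √(3)/8 + 4 + O(x^4).
The coefficient of x^3 is 1/48.

Final answer: 1/48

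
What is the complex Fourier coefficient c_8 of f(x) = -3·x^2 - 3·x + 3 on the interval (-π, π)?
Compute the real Fourier coefficients first: a_8 = -3/16, b_8 = 3/4.
Then c_8 = (a_8 − i·b_8)/2 = -3/32 - 3·i/8.

Final answer: -3/32 - 3·i/8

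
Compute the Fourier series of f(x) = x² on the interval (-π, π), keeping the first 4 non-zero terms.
-4·cos(x) + cos(2·x) - 4·cos(3·x)/9 + π^2/3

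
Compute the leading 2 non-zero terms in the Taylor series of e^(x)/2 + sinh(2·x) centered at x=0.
5·x/2 + 1/2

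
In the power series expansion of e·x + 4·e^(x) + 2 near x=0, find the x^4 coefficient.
Expand to order 4: e·x + 4·e^(x) + 2 = x^4/6 + 2·x^3/3 + 2·x^2 + x·(e + 4) + 6 + O(x^5).
The coefficient of x^4 is 1/6.

Final answer: 1/6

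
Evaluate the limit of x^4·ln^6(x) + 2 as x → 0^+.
The product is a 0·∞ indeterminate form at x → 0⁺.
Rewrite the product as ln^6(x) / x^(-4) and apply L'Hôpital, or use the standard hierarchy x^(-4) ≫ |ln x|^6 as x → 0⁺.
The indeterminate product → 0, so the limit = 2.

Final answer: 2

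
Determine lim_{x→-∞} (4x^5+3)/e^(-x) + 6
The quotient is an ∞/∞ indeterminate form as x → -∞.
Compare growth rates of the dominant terms (exponentials ≫ polynomials ≫ logarithms), or apply L'Hôpital's rule; the quotient → 0.
Adding the constant: 0 + 6 = 6. Limit = 6.

Final answer: 6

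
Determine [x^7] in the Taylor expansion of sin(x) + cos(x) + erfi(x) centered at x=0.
Expand to order 7: sin(x) + cos(x) + erfi(x) = x^7·(-1/5040 + 1/(21·√(π))) - x^6/720 + x^5·(1/120 + 1/(5·√(π))) + x^4/24 + x^3·(-1/6 + 2/(3·√(π))) - x^2/2 + x·(1 + 2/√(π)) + 1 + O(x^8).
The coefficient of x^7 is -1/5040 + 1/(21·√(π)).

Final answer: -1/5040 + 1/(21·√(π))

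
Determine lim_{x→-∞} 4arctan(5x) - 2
Evaluate the dominant behaviour as x → -∞; each term tends to a finite value or vanishes.
Limit = -2·π - 2.

Final answer: -2·π - 2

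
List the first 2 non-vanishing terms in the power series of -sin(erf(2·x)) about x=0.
x^3·(32/(3·π^(3/2)) + 16/(3·√(π))) - 4·x/√(π)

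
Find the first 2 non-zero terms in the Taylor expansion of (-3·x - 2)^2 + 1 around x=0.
12·x + 5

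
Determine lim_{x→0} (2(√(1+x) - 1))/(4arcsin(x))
Both numerator and denominator → 0 as x → 0; this is a 0/0 indeterminate form.
Expand each to leading order near x = 0: numerator ~ x, denominator ~ 4·x.
The limit of the ratio is 1/4.

Final answer: 1/4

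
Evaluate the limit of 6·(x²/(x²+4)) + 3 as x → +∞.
Evaluate the dominant behaviour as x → +∞; each term tends to a finite value or vanishes.
Limit = 9.

Final answer: 9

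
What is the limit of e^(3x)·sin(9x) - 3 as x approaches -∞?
Evaluate the dominant behaviour as x → -∞; each term tends to a finite value or vanishes.
Limit = -3.

Final answer: -3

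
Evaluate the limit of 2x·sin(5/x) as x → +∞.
As x → +∞: let u = 5/x → 0⁺; then 2·x·sin(5/x) = 2·5·sin(u)/u → 2·5·1 = 10.
Limit = 10.

Final answer: 10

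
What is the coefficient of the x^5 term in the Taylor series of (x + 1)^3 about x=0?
Expand to order 5: (x + 1)^3 = x^3 + 3·x^2 + 3·x + 1 + O(x^6).
The coefficient of x^5 is 0.

Final answer: 0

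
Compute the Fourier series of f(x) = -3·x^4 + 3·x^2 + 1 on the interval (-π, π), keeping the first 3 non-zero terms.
(-156 + 24·π^2)·cos(x) + (12 - 6·π^2)·cos(2·x) - 3·π^4/5 + 1 + π^2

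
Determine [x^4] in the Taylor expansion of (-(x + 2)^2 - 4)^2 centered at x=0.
Expand to order 4: (-(x + 2)^2 - 4)^2 = x^4 + 8·x^3 + 32·x^2 + 64·x + 64 + O(x^5).
The coefficient of x^4 is 1.

Final answer: 1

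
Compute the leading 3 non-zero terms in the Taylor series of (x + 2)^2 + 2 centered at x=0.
x^2 + 4·x + 6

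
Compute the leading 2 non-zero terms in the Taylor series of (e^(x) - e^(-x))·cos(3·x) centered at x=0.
-26·x^3/3 + 2·x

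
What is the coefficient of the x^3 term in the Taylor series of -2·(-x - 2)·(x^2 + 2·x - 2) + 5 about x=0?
Expand to order 3: -2·(-x - 2)·(x^2 + 2·x - 2) + 5 = 2·x^3 + 8·x^2 + 4·x - 3 + O(x^4).
The coefficient of x^3 is 2.

Final answer: 2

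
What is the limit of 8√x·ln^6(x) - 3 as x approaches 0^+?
The product is a 0·∞ indeterminate form at x → 0⁺.
Rewrite the product as 8·ln^6(x) / x^(-1/2) and apply L'Hôpital, or use the standard hierarchy x^(-1/2) ≫ |ln x|^6 as x → 0⁺.
The indeterminate product → 0, so the limit = -3.

Final answer: -3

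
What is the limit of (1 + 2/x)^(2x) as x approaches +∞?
As x → +∞: write (1 + 2/x)^(2x) = ((1 + 2/x)^x)^2 → (e^2)^2 = e^4.
Limit = e^(4).

Final answer: e^(4)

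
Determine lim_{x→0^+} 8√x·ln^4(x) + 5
The product is a 0·∞ indeterminate form at x → 0⁺.
Rewrite the product as 8·ln^4(x) / x^(-1/2) and apply L'Hôpital, or use the standard hierarchy x^(-1/2) ≫ |ln x|^4 as x → 0⁺.
The indeterminate product → 0, so the limit = 5.

Final answer: 5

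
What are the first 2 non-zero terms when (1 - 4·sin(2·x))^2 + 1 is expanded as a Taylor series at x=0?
2 - 16·x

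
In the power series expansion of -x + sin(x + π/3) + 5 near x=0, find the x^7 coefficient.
Expand to order 7: -x + sin(x + π/3) + 5 = -x^7/10080 - √(3)·x^6/1440 + x^5/240 + √(3)·x^4/48 - x^3/12 - √(3)·x^2/4 - x/2 + √(3)/2 + 5 + O(x^8).
The coefficient of x^7 is -1/10080.

Final answer: -1/10080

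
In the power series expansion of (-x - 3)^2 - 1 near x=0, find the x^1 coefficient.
Expand to order 1: (-x - 3)^2 - 1 = 6·x + 8 + O(x^2).
The coefficient of x^1 is 6.

Final answer: 6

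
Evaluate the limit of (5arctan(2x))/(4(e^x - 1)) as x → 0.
Both numerator and denominator → 0 as x → 0; this is a 0/0 indeterminate form.
Expand each to leading order near x = 0: numerator ~ 10·x, denominator ~ 4·x.
The limit of the ratio is 5/2.

Final answer: 5/2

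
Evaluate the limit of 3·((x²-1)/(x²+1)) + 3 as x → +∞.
Evaluate the dominant behaviour as x → +∞; each term tends to a finite value or vanishes.
Limit = 6.

Final answer: 6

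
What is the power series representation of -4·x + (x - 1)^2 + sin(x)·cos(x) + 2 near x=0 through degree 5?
2·x^5/15 - 2·x^3/3 + x^2 - 5·x + 3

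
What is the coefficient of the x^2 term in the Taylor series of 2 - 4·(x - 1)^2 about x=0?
Expand to order 2: 2 - 4·(x - 1)^2 = -4·x^2 + 8·x - 2 + O(x^3).
The coefficient of x^2 is -4.

Final answer: -4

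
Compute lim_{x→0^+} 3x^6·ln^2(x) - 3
The product is a 0·∞ indeterminate form at x → 0⁺.
Rewrite the product as 3·ln^2(x) / x^(-6) and apply L'Hôpital, or use the standard hierarchy x^(-6) ≫ |ln x|^2 as x → 0⁺.
The indeterminate product → 0, so the limit = -3.

Final answer: -3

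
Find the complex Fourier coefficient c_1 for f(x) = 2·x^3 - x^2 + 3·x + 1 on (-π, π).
Compute the real Fourier coefficients first: a_1 = 4, b_1 = -18 + 4·π^2.
Then c_1 = (a_1 − i·b_1)/2 = 2 - 2·i·π^2 + 9·i.

Final answer: 2 - 2·i·π^2 + 9·i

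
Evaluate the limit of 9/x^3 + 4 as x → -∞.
Evaluate the dominant behaviour as x → -∞; each term tends to a finite value or vanishes.
Limit = 4.

Final answer: 4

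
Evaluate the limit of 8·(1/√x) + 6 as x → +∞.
Evaluate the dominant behaviour as x → +∞; each term tends to a finite value or vanishes.
Limit = 6.

Final answer: 6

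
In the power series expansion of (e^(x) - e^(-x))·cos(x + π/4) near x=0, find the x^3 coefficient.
Expand to order 3: (e^(x) - e^(-x))·cos(x + π/4) = -√(2)·x^3/3 - √(2)·x^2 + √(2)·x + O(x^4).
The coefficient of x^3 is -√(2)/3.

Final answer: -√(2)/3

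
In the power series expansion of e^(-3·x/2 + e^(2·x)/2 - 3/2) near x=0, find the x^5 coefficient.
1711·e^(-1)/3840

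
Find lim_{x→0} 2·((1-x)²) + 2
Direct substitution at x = 0 gives 4.

Final answer: 4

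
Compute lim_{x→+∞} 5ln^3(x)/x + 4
The quotient is an ∞/∞ indeterminate form as x → +∞.
The polynomial denominator x dominates the logarithmic numerator (any positive power of x ≫ ln^3(x) as x → ∞), so the quotient → 0.
Adding the constant: 0 + 4 = 4. Limit = 4.

Final answer: 4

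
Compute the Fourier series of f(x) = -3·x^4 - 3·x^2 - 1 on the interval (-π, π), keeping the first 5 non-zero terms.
(-132 + 24·π^2)·cos(x) + (6 - 6·π^2)·cos(2·x) + (-4/9 + 8·π^2/3)·cos(3·x) + (-3·π^2/2 - 3/16)·cos(4·x) - 3·π^4/5 - π^2 - 1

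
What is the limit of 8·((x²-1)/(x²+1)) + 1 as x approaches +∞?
Evaluate the dominant behaviour as x → +∞; each term tends to a finite value or vanishes.
Limit = 9.

Final answer: 9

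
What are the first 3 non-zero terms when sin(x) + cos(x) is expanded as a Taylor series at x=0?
-x^2/2 + x + 1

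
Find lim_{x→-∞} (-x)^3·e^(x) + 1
The product is a 0·∞ indeterminate form at x → -∞.
Rewrite the product as (-x)^3 / e^(-x) (an ∞/∞ form) and apply L'Hôpital, or use the standard hierarchy e^(|x|) ≫ |(-x)^3| as x → -∞.
The indeterminate product → 0, so the limit = 1.

Final answer: 1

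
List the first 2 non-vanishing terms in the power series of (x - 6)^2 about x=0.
36 - 12·x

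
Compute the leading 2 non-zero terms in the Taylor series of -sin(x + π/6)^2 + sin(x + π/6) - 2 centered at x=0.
-3·x^2/4 - 7/4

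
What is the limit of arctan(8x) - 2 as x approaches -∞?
Evaluate the dominant behaviour as x → -∞; each term tends to a finite value or vanishes.
Limit = -2 - π/2.

Final answer: -2 - π/2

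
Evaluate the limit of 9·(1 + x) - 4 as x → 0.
Direct substitution at x = 0 gives 5.

Final answer: 5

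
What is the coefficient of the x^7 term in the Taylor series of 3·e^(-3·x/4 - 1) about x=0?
Expand to order 7: 3·e^(-3·x/4 - 1) = -729·x^7·e^(-1)/9175040 + 243·x^6·e^(-1)/327680 - 243·x^5·e^(-1)/40960 + 81·x^4·e^(-1)/2048 - 27·x^3·e^(-1)/128 + 27·x^2·e^(-1)/32 - 9·x·e^(-1)/4 + 3·e^(-1) + O(x^8).
The coefficient of x^7 is -729·e^(-1)/9175040.

Final answer: -729·e^(-1)/9175040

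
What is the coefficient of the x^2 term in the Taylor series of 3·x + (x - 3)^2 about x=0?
Expand to order 2: 3·x + (x - 3)^2 = x^2 - 3·x + 9 + O(x^3).
The coefficient of x^2 is 1.

Final answer: 1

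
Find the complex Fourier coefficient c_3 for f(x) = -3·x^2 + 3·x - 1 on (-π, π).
Compute the real Fourier coefficients first: a_3 = 4/3, b_3 = 2.
Then c_3 = (a_3 − i·b_3)/2 = 2/3 - i.

Final answer: 2/3 - i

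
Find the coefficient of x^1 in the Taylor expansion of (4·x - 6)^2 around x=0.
Expand to order 1: (4·x - 6)^2 = 36 - 48·x + O(x^2).
The coefficient of x^1 is -48.

Final answer: -48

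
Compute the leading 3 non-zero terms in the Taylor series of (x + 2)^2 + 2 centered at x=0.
x^2 + 4·x + 6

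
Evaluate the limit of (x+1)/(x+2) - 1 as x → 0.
Direct substitution at x = 0 gives -1/2.

Final answer: -1/2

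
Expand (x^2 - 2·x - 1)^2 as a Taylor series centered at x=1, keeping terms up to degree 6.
4 - 4·(x - 1)^2 + (x - 1)^4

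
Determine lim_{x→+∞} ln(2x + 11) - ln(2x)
This is an ∞ − ∞ indeterminate form.
Combine the logarithms: ln(2x+11) − ln(2x) = ln((2x+11)/(2x)) = ln(1 + 11/(2x)) → ln(1) = 0.
Limit = 0.

Final answer: 0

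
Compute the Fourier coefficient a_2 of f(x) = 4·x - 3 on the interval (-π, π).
a_2 = (1/π) ∫_{-π}^{π} f(x)·cos(2x) dx.
Evaluate the integral (use parity and integration by parts as needed): a_2 = 0.

Final answer: 0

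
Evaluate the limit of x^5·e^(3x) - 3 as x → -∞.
The product is a 0·∞ indeterminate form at x → -∞.
Rewrite the product as x^5 / e^(-3x) (an ∞/∞ form) and apply L'Hôpital, or use the standard hierarchy e^(3|x|) ≫ |x^5| as x → -∞.
The indeterminate product → 0, so the limit = -3.

Final answer: -3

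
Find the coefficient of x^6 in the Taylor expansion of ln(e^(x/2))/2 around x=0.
Expand to order 6: ln(e^(x/2))/2 = x/4 + O(x^7).
The coefficient of x^6 is 0.

Final answer: 0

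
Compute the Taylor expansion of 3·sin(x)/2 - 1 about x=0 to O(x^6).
x^5/80 - x^3/4 + 3·x/2 - 1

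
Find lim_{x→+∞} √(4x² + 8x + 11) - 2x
As x → +∞: multiply by the conjugate to get (8x+11)/(√(4x²+8x+11)+2x); the denominator ~ 4x, so the limit is 8/4 = 2.
Limit = 2.

Final answer: 2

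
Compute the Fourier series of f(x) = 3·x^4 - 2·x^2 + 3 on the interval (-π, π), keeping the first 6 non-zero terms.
(152 - 24·π^2)·cos(x) + (-11 + 6·π^2)·cos(2·x) + (8/3 - 8·π^2/3)·cos(3·x) + (-17/16 + 3·π^2/2)·cos(4·x) + (344/625 - 24·π^2/25)·cos(5·x) - 2·π^2/3 + 3 + 3·π^4/5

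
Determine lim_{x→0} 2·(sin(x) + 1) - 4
Direct substitution at x = 0 gives -2.

Final answer: -2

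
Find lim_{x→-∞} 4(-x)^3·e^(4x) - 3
The product is a 0·∞ indeterminate form at x → -∞.
Rewrite the product as 4(-x)^3 / e^(-4x) (an ∞/∞ form) and apply L'Hôpital, or use the standard hierarchy e^(4|x|) ≫ |(-x)^3| as x → -∞.
The indeterminate product → 0, so the limit = -3.

Final answer: -3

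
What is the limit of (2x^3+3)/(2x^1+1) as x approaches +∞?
This is an ∞/∞ indeterminate form as x → +∞.
Divide numerator and denominator by x^3 and let the lower-order terms vanish; the numerator's degree 3 exceeds the denominator's degree 1, so the quotient diverges.
Limit = ∞.

Final answer: ∞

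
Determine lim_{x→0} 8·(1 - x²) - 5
Direct substitution at x = 0 gives 3.

Final answer: 3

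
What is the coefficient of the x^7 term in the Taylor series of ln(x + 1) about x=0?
Expand to order 7: ln(x + 1) = x^7/7 - x^6/6 + x^5/5 - x^4/4 + x^3/3 - x^2/2 + x + O(x^8).
The coefficient of x^7 is 1/7.

Final answer: 1/7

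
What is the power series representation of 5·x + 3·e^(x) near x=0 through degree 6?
x^6/240 + x^5/40 + x^4/8 + x^3/2 + 3·x^2/2 + 8·x + 3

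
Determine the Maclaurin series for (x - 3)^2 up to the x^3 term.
x^2 - 6·x + 9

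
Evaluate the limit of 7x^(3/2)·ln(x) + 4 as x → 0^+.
The product is a 0·∞ indeterminate form at x → 0⁺.
Rewrite the product as 7·ln(x) / x^(-3/2) and apply L'Hôpital, or use the standard hierarchy x^(-3/2) ≫ |ln x| as x → 0⁺.
The indeterminate product → 0, so the limit = 4.

Final answer: 4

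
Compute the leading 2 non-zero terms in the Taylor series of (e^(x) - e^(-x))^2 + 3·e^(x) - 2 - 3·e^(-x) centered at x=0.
6·x - 2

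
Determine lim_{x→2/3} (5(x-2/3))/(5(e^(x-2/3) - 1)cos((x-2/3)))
Both numerator and denominator → 0 as x → 2/3; this is a 0/0 indeterminate form.
Expand each to leading order near x = 2/3: numerator ~ 5·(x - 2/3), denominator ~ 5·(x - 2/3).
The limit of the ratio is 1.

Final answer: 1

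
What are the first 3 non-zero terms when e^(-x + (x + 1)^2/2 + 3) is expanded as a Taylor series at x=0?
x^4·e^(7/2)/8 + x^2·e^(7/2)/2 + e^(7/2)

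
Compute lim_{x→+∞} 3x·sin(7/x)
As x → +∞: let u = 7/x → 0⁺; then 3·x·sin(7/x) = 3·7·sin(u)/u → 3·7·1 = 21.
Limit = 21.

Final answer: 21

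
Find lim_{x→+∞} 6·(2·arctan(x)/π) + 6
Evaluate the dominant behaviour as x → +∞; each term tends to a finite value or vanishes.
Limit = 12.

Final answer: 12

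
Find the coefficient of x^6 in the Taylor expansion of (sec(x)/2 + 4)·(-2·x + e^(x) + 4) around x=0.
Expand to order 6: (sec(x)/2 + 4)·(-2·x + e^(x) + 4) = 101·x^6/360 - x^5/40 + 5·x^4/6 + x^3/2 + 7·x^2/2 - 9·x/2 + 45/2 + O(x^7).
The coefficient of x^6 is 101/360.

Final answer: 101/360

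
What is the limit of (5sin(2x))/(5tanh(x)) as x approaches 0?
Both numerator and denominator → 0 as x → 0; this is a 0/0 indeterminate form.
Expand each to leading order near x = 0: numerator ~ 10·x, denominator ~ 5·x.
The limit of the ratio is 2.

Final answer: 2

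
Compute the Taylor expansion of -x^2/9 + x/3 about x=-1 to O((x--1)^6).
-4/9 + 5·(x + 1)/9 - (x + 1)^2/9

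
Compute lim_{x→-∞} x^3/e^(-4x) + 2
The quotient is an ∞/∞ indeterminate form as x → -∞.
Compare growth rates of the dominant terms (exponentials ≫ polynomials ≫ logarithms), or apply L'Hôpital's rule; the quotient → 0.
Adding the constant: 0 + 2 = 2. Limit = 2.

Final answer: 2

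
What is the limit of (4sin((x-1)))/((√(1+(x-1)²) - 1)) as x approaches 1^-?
Both numerator and denominator → 0 as x → 1^-; this is a 0/0 indeterminate form.
Expand each to leading order near x = 1: numerator ~ 4·(x - 1), denominator ~ (x - 1)^2/2.
The limit of the ratio is -∞.

Final answer: -∞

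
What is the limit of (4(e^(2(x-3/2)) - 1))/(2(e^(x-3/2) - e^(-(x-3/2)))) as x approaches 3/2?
Both numerator and denominator → 0 as x → 3/2; this is a 0/0 indeterminate form.
Expand each to leading order near x = 3/2: numerator ~ 8·(x - 3/2), denominator ~ 4·(x - 3/2).
The limit of the ratio is 2.

Final answer: 2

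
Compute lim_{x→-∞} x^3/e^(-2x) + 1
The quotient is an ∞/∞ indeterminate form as x → -∞.
Compare growth rates of the dominant terms (exponentials ≫ polynomials ≫ logarithms), or apply L'Hôpital's rule; the quotient → 0.
Adding the constant: 0 + 1 = 1. Limit = 1.

Final answer: 1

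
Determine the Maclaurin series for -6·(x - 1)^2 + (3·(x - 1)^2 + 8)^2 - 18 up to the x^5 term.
9·x^4 - 36·x^3 + 96·x^2 - 120·x + 97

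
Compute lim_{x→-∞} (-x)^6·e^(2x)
This is a 0·∞ indeterminate form at x → -∞.
Rewrite the product as (-x)^6 / e^(-2x) (an ∞/∞ form) and apply L'Hôpital, or use the standard hierarchy e^(2|x|) ≫ |(-x)^6| as x → -∞.
The indeterminate product → 0, so the limit = 0.

Final answer: 0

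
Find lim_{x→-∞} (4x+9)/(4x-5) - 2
Evaluate the dominant behaviour as x → -∞; each term tends to a finite value or vanishes.
Limit = -1.

Final answer: -1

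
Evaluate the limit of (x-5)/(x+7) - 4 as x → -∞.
Evaluate the dominant behaviour as x → -∞; each term tends to a finite value or vanishes.
Limit = -3.

Final answer: -3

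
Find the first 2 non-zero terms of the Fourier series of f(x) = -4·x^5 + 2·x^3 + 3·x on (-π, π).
(-978 - 8·π^4 + 164·π^2)·sin(x) + (-22·π^2 + 30 + 4·π^4)·sin(2·x)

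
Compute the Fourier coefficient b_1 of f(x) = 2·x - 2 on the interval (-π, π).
b_1 = (1/π) ∫_{-π}^{π} f(x)·sin(1x) dx.
Evaluate the integral (use parity and integration by parts as needed): b_1 = 4.

Final answer: 4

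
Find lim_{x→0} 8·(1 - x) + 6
Direct substitution at x = 0 gives 14.

Final answer: 14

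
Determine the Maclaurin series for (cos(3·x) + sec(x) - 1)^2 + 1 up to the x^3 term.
2 - 8·x^2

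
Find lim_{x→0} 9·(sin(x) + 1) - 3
Direct substitution at x = 0 gives 6.

Final answer: 6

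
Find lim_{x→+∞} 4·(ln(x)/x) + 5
Evaluate the dominant behaviour as x → +∞; each term tends to a finite value or vanishes.
Limit = 5.

Final answer: 5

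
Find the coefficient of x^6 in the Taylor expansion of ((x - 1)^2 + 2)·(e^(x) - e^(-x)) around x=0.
Expand to order 6: ((x - 1)^2 + 2)·(e^(x) - e^(-x)) = -x^6/30 + 23·x^5/60 - 2·x^4/3 + 3·x^3 - 4·x^2 + 6·x + O(x^7).
The coefficient of x^6 is -1/30.

Final answer: -1/30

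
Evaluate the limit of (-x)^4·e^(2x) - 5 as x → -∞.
The product is a 0·∞ indeterminate form at x → -∞.
Rewrite the product as (-x)^4 / e^(-2x) (an ∞/∞ form) and apply L'Hôpital, or use the standard hierarchy e^(2|x|) ≫ |(-x)^4| as x → -∞.
The indeterminate product → 0, so the limit = -5.

Final answer: -5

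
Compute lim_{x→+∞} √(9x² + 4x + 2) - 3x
As x → +∞: multiply by the conjugate to get (4x+2)/(√(9x²+4x+2)+3x); the denominator ~ 6x, so the limit is 4/6 = 2/3.
Limit = 2/3.

Final answer: 2/3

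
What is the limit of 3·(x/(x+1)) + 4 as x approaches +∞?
Evaluate the dominant behaviour as x → +∞; each term tends to a finite value or vanishes.
Limit = 7.

Final answer: 7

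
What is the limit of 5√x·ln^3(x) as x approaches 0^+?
This is a 0·∞ indeterminate form at x → 0⁺.
Rewrite the product as 5·ln^3(x) / x^(-1/2) and apply L'Hôpital, or use the standard hierarchy x^(-1/2) ≫ |ln x|^3 as x → 0⁺.
The indeterminate product → 0, so the limit = 0.

Final answer: 0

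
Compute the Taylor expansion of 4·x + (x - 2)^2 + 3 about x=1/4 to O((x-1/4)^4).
113/16 + (x - 1/4)/2 + (x - 1/4)^2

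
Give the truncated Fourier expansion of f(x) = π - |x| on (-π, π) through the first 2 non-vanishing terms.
4·cos(x)/π + π/2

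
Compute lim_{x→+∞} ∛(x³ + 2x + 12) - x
This is an ∞ − ∞ indeterminate form.
Multiply by (A² + AB + B²)/(A² + AB + B²) where A = ∛(x³+2x + 12), B = x to use A³ − B³ = (A−B)(A²+AB+B²); the x³ terms cancel, leaving (2x + 12)/(A²+AB+B²) with denominator ~ 3x², so the limit is 0.
Limit = 0.

Final answer: 0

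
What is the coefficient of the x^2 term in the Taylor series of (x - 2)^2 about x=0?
Expand to order 2: (x - 2)^2 = x^2 - 4·x + 4 + O(x^3).
The coefficient of x^2 is 1.

Final answer: 1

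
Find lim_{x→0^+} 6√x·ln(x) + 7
The product is a 0·∞ indeterminate form at x → 0⁺.
Rewrite the product as 6·ln(x) / x^(-1/2) and apply L'Hôpital, or use the standard hierarchy x^(-1/2) ≫ |ln x| as x → 0⁺.
The indeterminate product → 0, so the limit = 7.

Final answer: 7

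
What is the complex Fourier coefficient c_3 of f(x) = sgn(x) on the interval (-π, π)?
Compute the real Fourier coefficients first: a_3 = 0, b_3 = 4/(3·π).
Then c_3 = (a_3 − i·b_3)/2 = -2·i/(3·π).

Final answer: -2·i/(3·π)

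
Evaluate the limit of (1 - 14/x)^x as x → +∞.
As x → +∞: this is the defining limit (1 - 14/x)^x → e^(-14).
Limit = e^(-14).

Final answer: e^(-14)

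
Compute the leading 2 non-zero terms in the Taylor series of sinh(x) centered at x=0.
x^3/6 + x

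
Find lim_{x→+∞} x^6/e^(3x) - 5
The quotient is an ∞/∞ indeterminate form as x → +∞.
The exponential denominator e^(3x) dominates the polynomial numerator (e^x ≫ x^6 as x → ∞), so the quotient → 0.
Adding the constant: 0 - 5 = -5. Limit = -5.

Final answer: -5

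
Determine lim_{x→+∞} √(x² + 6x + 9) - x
As x → +∞: multiply by the conjugate to get (6x+9)/(√(x²+6x+9)+x); the denominator ~ 2x, so the limit is 6/2 = 3.
Limit = 3.

Final answer: 3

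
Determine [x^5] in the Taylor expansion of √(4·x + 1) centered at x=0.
Expand to order 5: √(4·x + 1) = 28·x^5 - 10·x^4 + 4·x^3 - 2·x^2 + 2·x + 1 + O(x^6).
The coefficient of x^5 is 28.

Final answer: 28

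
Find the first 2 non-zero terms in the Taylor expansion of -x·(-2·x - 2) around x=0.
2·x^2 + 2·x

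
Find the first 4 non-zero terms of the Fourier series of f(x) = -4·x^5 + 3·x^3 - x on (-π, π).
(-998 - 8·π^4 + 166·π^2)·sin(x) + (-23·π^2 + 71/2 + 4·π^4)·sin(2·x) + (-8·π^4/3 - 482/81 + 214·π^2/27)·sin(3·x) + (-4·π^2 + 2 + 2·π^4)·sin(4·x)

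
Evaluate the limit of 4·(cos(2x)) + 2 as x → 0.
Direct substitution at x = 0 gives 6.

Final answer: 6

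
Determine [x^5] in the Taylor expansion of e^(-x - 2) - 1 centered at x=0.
Expand to order 5: e^(-x - 2) - 1 = -x^5·e^(-2)/120 + x^4·e^(-2)/24 - x^3·e^(-2)/6 + x^2·e^(-2)/2 - x·e^(-2) - 1 + e^(-2) + O(x^6).
The coefficient of x^5 is -e^(-2)/120.

Final answer: -e^(-2)/120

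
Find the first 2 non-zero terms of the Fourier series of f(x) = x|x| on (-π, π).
(-8 + 2·π^2)·sin(x)/π - π·sin(2·x)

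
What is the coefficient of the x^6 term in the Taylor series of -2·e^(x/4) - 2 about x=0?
Expand to order 6: -2·e^(x/4) - 2 = -x^6/1474560 - x^5/61440 - x^4/3072 - x^3/192 - x^2/16 - x/2 - 4 + O(x^7).
The coefficient of x^6 is -1/1474560.

Final answer: -1/1474560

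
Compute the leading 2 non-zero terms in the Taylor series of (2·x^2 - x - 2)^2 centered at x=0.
4·x + 4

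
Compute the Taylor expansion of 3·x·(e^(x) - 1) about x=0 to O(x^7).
x^6/40 + x^5/8 + x^4/2 + 3·x^3/2 + 3·x^2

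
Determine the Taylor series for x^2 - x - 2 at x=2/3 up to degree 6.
-20/9 + (x - 2/3)/3 + (x - 2/3)^2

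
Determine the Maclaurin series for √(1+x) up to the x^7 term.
33·x^7/2048 - 21·x^6/1024 + 7·x^5/256 - 5·x^4/128 + x^3/16 - x^2/8 + x/2 + 1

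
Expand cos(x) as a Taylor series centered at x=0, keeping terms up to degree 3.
1 - x^2/2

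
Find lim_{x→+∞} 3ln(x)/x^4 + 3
The quotient is an ∞/∞ indeterminate form as x → +∞.
The polynomial denominator x^4 dominates the logarithmic numerator (any positive power of x ≫ ln(x) as x → ∞), so the quotient → 0.
Adding the constant: 0 + 3 = 3. Limit = 3.

Final answer: 3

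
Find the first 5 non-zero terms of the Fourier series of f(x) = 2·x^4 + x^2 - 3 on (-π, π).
(92 - 16·π^2)·cos(x) + (-5 + 4·π^2)·cos(2·x) + (20/27 - 16·π^2/9)·cos(3·x) + (-1/8 + π^2)·cos(4·x) - 3 + π^2/3 + 2·π^4/5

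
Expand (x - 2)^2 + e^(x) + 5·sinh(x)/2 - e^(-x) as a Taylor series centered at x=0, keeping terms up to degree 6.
3·x^5/80 + 3·x^3/4 + x^2 + x/2 + 4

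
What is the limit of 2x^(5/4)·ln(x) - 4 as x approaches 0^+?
The product is a 0·∞ indeterminate form at x → 0⁺.
Rewrite the product as 2·ln(x) / x^(-5/4) and apply L'Hôpital, or use the standard hierarchy x^(-5/4) ≫ |ln x| as x → 0⁺.
The indeterminate product → 0, so the limit = -4.

Final answer: -4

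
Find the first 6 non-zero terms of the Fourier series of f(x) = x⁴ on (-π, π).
(48 - 8·π^2)·cos(x) + (-3 + 2·π^2)·cos(2·x) + (16/27 - 8·π^2/9)·cos(3·x) + (-3/16 + π^2/2)·cos(4·x) + (48/625 - 8·π^2/25)·cos(5·x) + π^4/5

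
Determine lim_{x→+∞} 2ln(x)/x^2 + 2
The quotient is an ∞/∞ indeterminate form as x → +∞.
The polynomial denominator x^2 dominates the logarithmic numerator (any positive power of x ≫ ln(x) as x → ∞), so the quotient → 0.
Adding the constant: 0 + 2 = 2. Limit = 2.

Final answer: 2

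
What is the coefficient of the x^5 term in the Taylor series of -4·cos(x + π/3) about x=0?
Expand to order 5: -4·cos(x + π/3) = √(3)·x^5/60 - x^4/12 - √(3)·x^3/3 + x^2 + 2·√(3)·x - 2 + O(x^6).
The coefficient of x^5 is √(3)/60.

Final answer: √(3)/60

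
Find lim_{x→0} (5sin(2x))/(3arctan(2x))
Both numerator and denominator → 0 as x → 0; this is a 0/0 indeterminate form.
Expand each to leading order near x = 0: numerator ~ 10·x, denominator ~ 6·x.
The limit of the ratio is 5/3.

Final answer: 5/3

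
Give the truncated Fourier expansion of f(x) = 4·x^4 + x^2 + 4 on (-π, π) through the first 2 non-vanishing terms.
(188 - 32·π^2)·cos(x) + π^2/3 + 4 + 4·π^4/5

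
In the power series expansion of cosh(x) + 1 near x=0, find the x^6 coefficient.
Expand to order 6: cosh(x) + 1 = x^6/720 + x^4/24 + x^2/2 + 2 + O(x^7).
The coefficient of x^6 is 1/720.

Final answer: 1/720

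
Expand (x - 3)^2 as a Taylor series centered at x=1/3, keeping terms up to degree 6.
64/9 - 16·(x - 1/3)/3 + (x - 1/3)^2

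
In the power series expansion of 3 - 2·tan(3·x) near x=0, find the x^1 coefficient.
Expand to order 1: 3 - 2·tan(3·x) = 3 - 6·x + O(x^2).
The coefficient of x^1 is -6.

Final answer: -6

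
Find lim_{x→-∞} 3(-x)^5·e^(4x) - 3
The product is a 0·∞ indeterminate form at x → -∞.
Rewrite the product as 3(-x)^5 / e^(-4x) (an ∞/∞ form) and apply L'Hôpital, or use the standard hierarchy e^(4|x|) ≫ |(-x)^5| as x → -∞.
The indeterminate product → 0, so the limit = -3.

Final answer: -3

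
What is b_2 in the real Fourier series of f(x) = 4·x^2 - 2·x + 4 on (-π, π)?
b_2 = (1/π) ∫_{-π}^{π} f(x)·sin(2x) dx.
Evaluate the integral (use parity and integration by parts as needed): b_2 = 2.

Final answer: 2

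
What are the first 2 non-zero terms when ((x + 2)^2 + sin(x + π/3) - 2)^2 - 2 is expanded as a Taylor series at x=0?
x·(9·√(3)/2 + 18) - 2 + (√(3)/2 + 2)^2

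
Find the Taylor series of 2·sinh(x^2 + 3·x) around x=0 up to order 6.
85·x^6/12 + 141·x^5/20 + 9·x^4 + 9·x^3 + 2·x^2 + 6·x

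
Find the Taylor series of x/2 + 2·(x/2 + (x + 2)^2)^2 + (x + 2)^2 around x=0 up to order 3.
18·x^3 + 115·x^2/2 + 153·x/2 + 36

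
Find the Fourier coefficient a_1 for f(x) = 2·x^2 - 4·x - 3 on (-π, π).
a_1 = (1/π) ∫_{-π}^{π} f(x)·cos(1x) dx.
Evaluate the integral (use parity and integration by parts as needed): a_1 = -8.

Final answer: -8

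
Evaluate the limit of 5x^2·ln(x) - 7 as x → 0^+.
The product is a 0·∞ indeterminate form at x → 0⁺.
Rewrite the product as 5·ln(x) / x^(-2) and apply L'Hôpital, or use the standard hierarchy x^(-2) ≫ |ln x| as x → 0⁺.
The indeterminate product → 0, so the limit = -7.

Final answer: -7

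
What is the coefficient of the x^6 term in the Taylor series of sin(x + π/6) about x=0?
Expand to order 6: sin(x + π/6) = -x^6/1440 + √(3)·x^5/240 + x^4/48 - √(3)·x^3/12 - x^2/4 + √(3)·x/2 + 1/2 + O(x^7).
The coefficient of x^6 is -1/1440.

Final answer: -1/1440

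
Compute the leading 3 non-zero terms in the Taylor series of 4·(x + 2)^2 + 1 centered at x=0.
4·x^2 + 16·x + 17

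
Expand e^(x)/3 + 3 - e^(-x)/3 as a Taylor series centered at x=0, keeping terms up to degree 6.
x^5/180 + x^3/9 + 2·x/3 + 3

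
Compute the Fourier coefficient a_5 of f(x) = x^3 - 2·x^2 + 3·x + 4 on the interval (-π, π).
a_5 = (1/π) ∫_{-π}^{π} f(x)·cos(5x) dx.
Evaluate the integral (use parity and integration by parts as needed): a_5 = 8/25.

Final answer: 8/25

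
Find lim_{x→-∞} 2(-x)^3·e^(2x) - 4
The product is a 0·∞ indeterminate form at x → -∞.
Rewrite the product as 2(-x)^3 / e^(-2x) (an ∞/∞ form) and apply L'Hôpital, or use the standard hierarchy e^(2|x|) ≫ |(-x)^3| as x → -∞.
The indeterminate product → 0, so the limit = -4.

Final answer: -4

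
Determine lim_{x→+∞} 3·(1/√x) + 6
Evaluate the dominant behaviour as x → +∞; each term tends to a finite value or vanishes.
Limit = 6.

Final answer: 6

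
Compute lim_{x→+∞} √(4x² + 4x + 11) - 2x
As x → +∞: multiply by the conjugate to get (4x+11)/(√(4x²+4x+11)+2x); the denominator ~ 4x, so the limit is 4/4 = 1.
Limit = 1.

Final answer: 1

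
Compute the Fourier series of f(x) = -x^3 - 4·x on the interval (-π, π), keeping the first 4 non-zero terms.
(4 - 2·π^2)·sin(x) + (5/2 + π^2)·sin(2·x) + (-2·π^2/3 - 20/9)·sin(3·x) + (29/16 + π^2/2)·sin(4·x)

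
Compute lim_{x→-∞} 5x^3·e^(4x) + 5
The product is a 0·∞ indeterminate form at x → -∞.
Rewrite the product as 5x^3 / e^(-4x) (an ∞/∞ form) and apply L'Hôpital, or use the standard hierarchy e^(4|x|) ≫ |x^3| as x → -∞.
The indeterminate product → 0, so the limit = 5.

Final answer: 5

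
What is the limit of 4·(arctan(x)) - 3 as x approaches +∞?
Evaluate the dominant behaviour as x → +∞; each term tends to a finite value or vanishes.
Limit = -3 + 2·π.

Final answer: -3 + 2·π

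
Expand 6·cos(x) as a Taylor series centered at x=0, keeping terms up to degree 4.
x^4/4 - 3·x^2 + 6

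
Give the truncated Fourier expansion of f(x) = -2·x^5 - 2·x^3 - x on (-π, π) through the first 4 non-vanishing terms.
(-458 - 4·π^4 + 76·π^2)·sin(x) + (-8·π^2 + 13 + 2·π^4)·sin(2·x) + (-4·π^4/3 - 142/81 + 44·π^2/27)·sin(3·x) + (-π^2/4 + 19/32 + π^4)·sin(4·x)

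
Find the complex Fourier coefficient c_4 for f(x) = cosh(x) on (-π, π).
Compute the real Fourier coefficients first: a_4 = 2·sinh(π)/(17·π), b_4 = 0.
Then c_4 = (a_4 − i·b_4)/2 = sinh(π)/(17·π).

Final answer: sinh(π)/(17·π)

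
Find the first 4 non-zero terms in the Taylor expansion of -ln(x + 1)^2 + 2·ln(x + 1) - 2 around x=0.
5·x^3/3 - 2·x^2 + 2·x - 2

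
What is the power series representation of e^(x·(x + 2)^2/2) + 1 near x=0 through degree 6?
3437·x^6/360 + 134·x^5/15 + 23·x^4/3 + 35·x^3/6 + 4·x^2 + 2·x + 2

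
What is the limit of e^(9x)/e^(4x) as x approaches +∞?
This is an ∞/∞ indeterminate form as x → +∞.
Rewrite e^(9x)/e^(4x) = e^((9−4)x) = e^(5x); the exponent coefficient is 5 > 0 so e^(5x) → ∞.
Limit = ∞.

Final answer: ∞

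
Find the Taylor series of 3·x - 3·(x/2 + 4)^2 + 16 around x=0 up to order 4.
-3·x^2/4 - 9·x - 32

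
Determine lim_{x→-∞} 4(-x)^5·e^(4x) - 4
The product is a 0·∞ indeterminate form at x → -∞.
Rewrite the product as 4(-x)^5 / e^(-4x) (an ∞/∞ form) and apply L'Hôpital, or use the standard hierarchy e^(4|x|) ≫ |(-x)^5| as x → -∞.
The indeterminate product → 0, so the limit = -4.

Final answer: -4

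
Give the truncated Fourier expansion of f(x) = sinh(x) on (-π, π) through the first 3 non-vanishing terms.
sin(x)·sinh(π)/π - 4·sin(2·x)·sinh(π)/(5·π) + 3·sin(3·x)·sinh(π)/(5·π)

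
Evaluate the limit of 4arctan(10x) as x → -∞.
Evaluate the dominant behaviour as x → -∞; each term tends to a finite value or vanishes.
Limit = -2·π.

Final answer: -2·π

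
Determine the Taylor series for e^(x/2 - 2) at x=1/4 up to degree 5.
e^(-15/8) + e^(-15/8)·(x - 1/4)/2 + e^(-15/8)·(x - 1/4)^2/8 + e^(-15/8)·(x - 1/4)^3/48 + e^(-15/8)·(x - 1/4)^4/384 + e^(-15/8)·(x - 1/4)^5/3840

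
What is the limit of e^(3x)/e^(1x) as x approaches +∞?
This is an ∞/∞ indeterminate form as x → +∞.
Rewrite e^(3x)/e^(1x) = e^((3−1)x) = e^(2x); the exponent coefficient is 2 > 0 so e^(2x) → ∞.
Limit = ∞.

Final answer: ∞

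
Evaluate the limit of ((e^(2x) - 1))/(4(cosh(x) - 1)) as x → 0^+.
Both numerator and denominator → 0 as x → 0^+; this is a 0/0 indeterminate form.
Expand each to leading order near x = 0: numerator ~ 2·x, denominator ~ 2·x^2.
The limit of the ratio is ∞.

Final answer: ∞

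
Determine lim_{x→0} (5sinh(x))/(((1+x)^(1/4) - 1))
Both numerator and denominator → 0 as x → 0; this is a 0/0 indeterminate form.
Expand each to leading order near x = 0: numerator ~ 5·x, denominator ~ x/4.
The limit of the ratio is 20.

Final answer: 20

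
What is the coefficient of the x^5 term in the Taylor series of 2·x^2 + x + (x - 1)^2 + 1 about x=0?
Expand to order 5: 2·x^2 + x + (x - 1)^2 + 1 = 3·x^2 - x + 2 + O(x^6).
The coefficient of x^5 is 0.

Final answer: 0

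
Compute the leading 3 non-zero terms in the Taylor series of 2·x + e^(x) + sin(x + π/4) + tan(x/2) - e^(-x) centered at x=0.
-√(2)·x^2/4 + x·(√(2)/2 + 9/2) + √(2)/2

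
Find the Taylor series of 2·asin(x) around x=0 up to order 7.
5·x^7/56 + 3·x^5/20 + x^3/3 + 2·x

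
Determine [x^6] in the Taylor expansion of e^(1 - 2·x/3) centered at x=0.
Expand to order 6: e^(1 - 2·x/3) = 4·e·x^6/32805 - 4·e·x^5/3645 + 2·e·x^4/243 - 4·e·x^3/81 + 2·e·x^2/9 - 2·e·x/3 + e + O(x^7).
The coefficient of x^6 is 4·e/32805.

Final answer: 4·e/32805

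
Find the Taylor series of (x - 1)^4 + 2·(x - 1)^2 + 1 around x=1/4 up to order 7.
625/256 - 75·(x - 1/4)/16 + 43·(x - 1/4)^2/8 - 3·(x - 1/4)^3 + (x - 1/4)^4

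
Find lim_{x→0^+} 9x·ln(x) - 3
The product is a 0·∞ indeterminate form at x → 0⁺.
Rewrite the product as 9·ln(x) / x^(-1) and apply L'Hôpital, or use the standard hierarchy x^(-1) ≫ |ln x| as x → 0⁺.
The indeterminate product → 0, so the limit = -3.

Final answer: -3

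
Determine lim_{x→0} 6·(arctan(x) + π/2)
Direct substitution at x = 0 gives 3·π.

Final answer: 3·π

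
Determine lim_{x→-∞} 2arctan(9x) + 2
Evaluate the dominant behaviour as x → -∞; each term tends to a finite value or vanishes.
Limit = 2 - π.

Final answer: 2 - π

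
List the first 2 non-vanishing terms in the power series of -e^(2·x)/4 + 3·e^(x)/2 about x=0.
x + 5/4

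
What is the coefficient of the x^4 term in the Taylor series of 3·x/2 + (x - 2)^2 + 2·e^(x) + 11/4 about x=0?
Expand to order 4: 3·x/2 + (x - 2)^2 + 2·e^(x) + 11/4 = x^4/12 + x^3/3 + 2·x^2 - x/2 + 35/4 + O(x^5).
The coefficient of x^4 is 1/12.

Final answer: 1/12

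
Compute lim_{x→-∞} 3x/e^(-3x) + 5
The quotient is an ∞/∞ indeterminate form as x → -∞.
Compare growth rates of the dominant terms (exponentials ≫ polynomials ≫ logarithms), or apply L'Hôpital's rule; the quotient → 0.
Adding the constant: 0 + 5 = 5. Limit = 5.

Final answer: 5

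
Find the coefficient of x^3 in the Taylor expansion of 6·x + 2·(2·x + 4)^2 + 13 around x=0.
Expand to order 3: 6·x + 2·(2·x + 4)^2 + 13 = 8·x^2 + 38·x + 45 + O(x^4).
The coefficient of x^3 is 0.

Final answer: 0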